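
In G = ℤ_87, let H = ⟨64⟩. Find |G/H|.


|⟨64⟩| = n / gcd(64, 87) = 87 / 1 = 87
H is normal (ℤ_87 is abelian).
|G/H| = |G| / |H| = 87 / 87 = 1

|G/H| = 1


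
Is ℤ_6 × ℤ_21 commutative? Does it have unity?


Direct product ring; commutative with unity (1,1); but (1,0)·(0,1) = (0,0) gives zero divisors, so not an integral domain
Commutative: Yes
Integral domain: No
Has unity: Yes

ℤ_6 × ℤ_21: Commutative=Yes, Unity=Yes


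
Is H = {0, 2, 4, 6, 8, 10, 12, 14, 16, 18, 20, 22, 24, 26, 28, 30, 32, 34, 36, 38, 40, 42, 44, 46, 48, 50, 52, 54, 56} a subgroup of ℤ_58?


Subgroup test for H = {0, 2, 4, 6, 8, 10, 12, 14, 16, 18, 20, 22, 24, 26, 28, 30, 32, 34, 36, 38, 40, 42, 44, 46, 48, 50, 52, 54, 56} in (ℤ_58, +):
(1) 0 ∈ H? Yes
(2) Closure: for all a,b ∈ H, (a+b) mod 58 ∈ H? Yes
(3) Inverses: for all a ∈ H, -a mod 58 ∈ H? Yes

Yes, H is a subgroup of ℤ_58


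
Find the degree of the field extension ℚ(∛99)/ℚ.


∛99 has minimal polynomial x³ - 99 (irreducible over ℚ since 99 is not a perfect cube)

[ℚ(∛99)/ℚ] = 3


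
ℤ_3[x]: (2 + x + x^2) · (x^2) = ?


Expand and collect like terms; reduce coefficients mod 3:
x^0: 2·0 = 0 ≡ 0 (mod 3)
x^1: 2·0 + 1·0 = 0 ≡ 0 (mod 3)
x^2: 2·1 + 1·0 + 1·0 = 2 ≡ 2 (mod 3)
x^3: 1·1 + 1·0 = 1 ≡ 1 (mod 3)
x^4: 1·1 = 1 ≡ 1 (mod 3)
Result: 2x^2 + x^3 + x^4

f · g = 2x^2 + x^3 + x^4


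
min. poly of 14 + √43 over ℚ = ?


Let α = 14 + √43. Then α - 14 = √43, so (α - 14)² = 43, giving α² - 28α + 153 = 0. Degree 2 and α ∉ ℚ, so this is the minimal polynomial.

Minimal polynomial: x² - 28x + 153


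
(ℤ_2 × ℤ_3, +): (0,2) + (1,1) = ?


Operation: componentwise addition mod (2, 3)
(0,2) + (1,1) = ((a₁+b₁) mod 2, (a₂+b₂) mod 3) with a = (0,2), b = (1,1)

(0,2) + (1,1) = (1,0)


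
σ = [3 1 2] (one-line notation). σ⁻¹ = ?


To find σ⁻¹, swap domain and range:
σ(1) = 3 → σ⁻¹(3) = 1
σ(2) = 1 → σ⁻¹(1) = 2
σ(3) = 2 → σ⁻¹(2) = 3

σ⁻¹ = [2 3 1]


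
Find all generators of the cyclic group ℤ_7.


g generates ℤ_n iff gcd(g,n) = 1
Checking each g ∈ {1,...,6}:
gcd(1,7) = 1
gcd(2,7) = 1
gcd(3,7) = 1
gcd(4,7) = 1
gcd(5,7) = 1
gcd(6,7) = 1
Generators: {1, 2, 3, 4, 5, 6}
Number of generators = φ(7) = 6

Generators of ℤ_7 = {1, 2, 3, 4, 5, 6}


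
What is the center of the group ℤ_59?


Z(G) = {g ∈ G | gx = xg for all x ∈ G}
ℤ_59 is abelian, so Z(G) = G

Z(ℤ_59) = ℤ_59


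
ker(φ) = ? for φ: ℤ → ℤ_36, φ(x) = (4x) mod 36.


Kernel = preimage of identity
ker(φ) = {x ∈ ℤ : 4x ≡ 0 (mod 36)}. gcd(4,36) = 4, so 4x ≡ 0 (mod 36) ⟺ x ≡ 0 (mod 36/4 = 9). Hence ker(φ) = 9ℤ

ker(φ) = 9ℤ


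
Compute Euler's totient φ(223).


Factor n: 223 = 223
φ(n) = n · ∏(1 - 1/p) over distinct primes p | n
φ(223) = 223 · (1 - 1/223) = 222

φ(223) = 222


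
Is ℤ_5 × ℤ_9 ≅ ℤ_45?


Comparing ℤ_5 × ℤ_9 and ℤ_45:
gcd(5,9) = 1, so ℤ_5 × ℤ_9 ≅ ℤ_45 (CRT)

Yes, ℤ_5 × ℤ_9 ≅ ℤ_45


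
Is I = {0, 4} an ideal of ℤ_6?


Check ideal conditions for I = {0, 4} in ℤ_6:
(1) I is an additive subgroup? No
(2) For r ∈ ℤ_6 and a ∈ I: r·a ∈ I? No  [counterexample: r=2, a=4, r·a mod 6 = 2 ∉ I]

No, I is not an ideal of ℤ_6


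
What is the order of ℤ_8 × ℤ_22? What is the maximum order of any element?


|ℤ_8 × ℤ_22| = 8 × 22 = 176
Max element order = lcm(8,22) = 88
Cyclic? No (gcd=2)

|ℤ_8×ℤ_22| = 176, max element order = 88


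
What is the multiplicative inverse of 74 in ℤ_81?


Use the extended Euclidean algorithm to write 1 = 74·s + 81·t; then s mod 81 is the inverse.
Euclidean algorithm:
  74 = 0·81 + 74
  81 = 1·74 + 7
  74 = 10·7 + 4
  7 = 1·4 + 3
  4 = 1·3 + 1
  3 = 3·1 + 0
gcd(74,81) = 1
Back-substitution gives: 74·(23) + 81·(-21) = 1
So 74⁻¹ ≡ 23 ≡ 23 (mod 81)
Check: 74 × 23 = 1702 ≡ 1 (mod 81) ✓

74⁻¹ ≡ 23 (mod 81)


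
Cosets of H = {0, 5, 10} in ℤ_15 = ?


H = {0, 5, 10}, |H| = 3
Number of cosets = |G|/|H| = 15/3 = 5
0 + H = {0, 5, 10}
1 + H = {1, 6, 11}
2 + H = {2, 7, 12}
3 + H = {3, 8, 13}
4 + H = {4, 9, 14}

Cosets: 0+H={0,5,10}; 1+H={1,6,11}; 2+H={2,7,12}; 3+H={3,8,13}; 4+H={4,9,14}


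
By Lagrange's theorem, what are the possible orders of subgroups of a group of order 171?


Lagrange's theorem: |H| divides |G|
|G| = 171
Divisors of 171: 1, 3, 9, 19, 57, 171

Possible subgroup orders: {1, 3, 9, 19, 57, 171}


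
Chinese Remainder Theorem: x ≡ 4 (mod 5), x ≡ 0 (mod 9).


m₁ = 5, m₂ = 9, gcd = 1, so CRT applies. M = m₁·m₂ = 45
Let M₁ = M/m₁ = 9, M₂ = M/m₂ = 5
Find y₁ ≡ M₁⁻¹ (mod m₁): 9⁻¹ ≡ 4 (mod 5)
Find y₂ ≡ M₂⁻¹ (mod m₂): 5⁻¹ ≡ 2 (mod 9)
x = a₁·M₁·y₁ + a₂·M₂·y₂ = 4·9·4 + 0·5·2 = 144
Reduce mod 45: x ≡ 9
Check: 9 mod 5 = 4 ✓, 9 mod 9 = 0 ✓

x ≡ 9 (mod 45)


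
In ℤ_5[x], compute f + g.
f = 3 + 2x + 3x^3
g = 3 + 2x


Add coefficients mod 5:
x^0: 3 + 3 = 1 (mod 5)
x^1: 2 + 2 = 4 (mod 5)
x^2: 0 + 0 = 0 (mod 5)
x^3: 3 + 0 = 3 (mod 5)
Result: 1 + 4x + 3x^3

f + g = 1 + 4x + 3x^3


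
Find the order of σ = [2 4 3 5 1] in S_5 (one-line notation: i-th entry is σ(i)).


Cycle decomposition: (1 2 4 5)
Cycle lengths: 4
Order = lcm(4) = 4

ord(σ) = 4


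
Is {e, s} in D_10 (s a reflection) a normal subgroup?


H = {e, s} in D_10 (s a reflection)
r·s·r⁻¹ = sr⁻² ≠ s for n ≥ 3, so {e, s} is not closed under conjugation

No, not a normal subgroup


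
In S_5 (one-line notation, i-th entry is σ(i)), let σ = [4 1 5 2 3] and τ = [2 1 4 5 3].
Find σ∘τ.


σ∘τ: apply τ first, then σ
1 →τ 2 →σ 1
2 →τ 1 →σ 4
3 →τ 4 →σ 2
4 →τ 5 →σ 3
5 →τ 3 →σ 5

σ∘τ = [1 4 2 3 5]


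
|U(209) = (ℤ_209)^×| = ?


U(n) is the group of units mod n; |U(n)| = φ(n)
|U(209)| = φ(209) = 180

|U(209) = (ℤ_209)^×| = 180


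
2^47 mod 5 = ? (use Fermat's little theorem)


Fermat's little theorem: if p is prime and gcd(a,p)=1, then a^(p-1) ≡ 1 (mod p)
p = 5 is prime, gcd(2,5) = 1
Reduce exponent: 47 mod 4 = 3
So 2^47 ≡ 2^3 (mod 5)
2^3 mod 5 = 3

2^47 ≡ 3 (mod 5)


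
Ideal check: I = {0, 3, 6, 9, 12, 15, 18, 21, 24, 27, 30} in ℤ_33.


Check ideal conditions for I = {0, 3, 6, 9, 12, 15, 18, 21, 24, 27, 30} in ℤ_33:
(1) I is an additive subgroup? Yes
(2) For r ∈ ℤ_33 and a ∈ I: r·a ∈ I? Yes

Yes, I is an ideal of ℤ_33


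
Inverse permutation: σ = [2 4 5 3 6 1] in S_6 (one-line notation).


To find σ⁻¹, swap domain and range:
σ(1) = 2 → σ⁻¹(2) = 1
σ(2) = 4 → σ⁻¹(4) = 2
σ(3) = 5 → σ⁻¹(5) = 3
σ(4) = 3 → σ⁻¹(3) = 4
σ(5) = 6 → σ⁻¹(6) = 5
σ(6) = 1 → σ⁻¹(1) = 6

σ⁻¹ = [6 1 4 2 3 5]


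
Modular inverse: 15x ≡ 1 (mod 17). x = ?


Use the extended Euclidean algorithm to write 1 = 15·s + 17·t; then s mod 17 is the inverse.
Euclidean algorithm:
  15 = 0·17 + 15
  17 = 1·15 + 2
  15 = 7·2 + 1
  2 = 2·1 + 0
gcd(15,17) = 1
Back-substitution gives: 15·(8) + 17·(-7) = 1
So 15⁻¹ ≡ 8 ≡ 8 (mod 17)
Check: 15 × 8 = 120 ≡ 1 (mod 17) ✓

15⁻¹ ≡ 8 (mod 17)


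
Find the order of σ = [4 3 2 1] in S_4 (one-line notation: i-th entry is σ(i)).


Cycle decomposition: (1 4) (2 3)
Cycle lengths: 2, 2
Order = lcm(2, 2) = 2

ord(σ) = 2


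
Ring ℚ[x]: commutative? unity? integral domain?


Polynomial ring over ℚ (an integral domain) is a commutative integral domain with unity 1
Commutative: Yes
Integral domain: Yes
Has unity: Yes

ℚ[x]: Commutative=Yes, Unity=Yes


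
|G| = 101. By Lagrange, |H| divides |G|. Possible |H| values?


Lagrange's theorem: |H| divides |G|
|G| = 101
Divisors of 101: 1, 101

Possible subgroup orders: {1, 101}


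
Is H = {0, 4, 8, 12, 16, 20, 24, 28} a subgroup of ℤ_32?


Subgroup test for H = {0, 4, 8, 12, 16, 20, 24, 28} in (ℤ_32, +):
(1) 0 ∈ H? Yes
(2) Closure: for all a,b ∈ H, (a+b) mod 32 ∈ H? Yes
(3) Inverses: for all a ∈ H, -a mod 32 ∈ H? Yes

Yes, H is a subgroup of ℤ_32


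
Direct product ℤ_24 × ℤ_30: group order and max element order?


|ℤ_24 × ℤ_30| = 24 × 30 = 720
Max element order = lcm(24,30) = 120
Cyclic? No (gcd=6)

|ℤ_24×ℤ_30| = 720, max element order = 120


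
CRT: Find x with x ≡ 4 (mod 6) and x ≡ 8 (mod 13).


m₁ = 6, m₂ = 13, gcd = 1, so CRT applies. M = m₁·m₂ = 78
Let M₁ = M/m₁ = 13, M₂ = M/m₂ = 6
Find y₁ ≡ M₁⁻¹ (mod m₁): 13⁻¹ ≡ 1 (mod 6)
Find y₂ ≡ M₂⁻¹ (mod m₂): 6⁻¹ ≡ 11 (mod 13)
x = a₁·M₁·y₁ + a₂·M₂·y₂ = 4·13·1 + 8·6·11 = 580
Reduce mod 78: x ≡ 34
Check: 34 mod 6 = 4 ✓, 34 mod 13 = 8 ✓

x ≡ 34 (mod 78)


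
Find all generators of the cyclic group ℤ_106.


g generates ℤ_n iff gcd(g,n) = 1
Prime factors of 106: 2, 53
Generators are g ∈ {1,...,105} not divisible by any of these primes.
Generators: {1, 3, 5, 7, 9, 11, 13, 15, 17, 19, 21, 23, 25, 27, 29, 31, 33, 35, 37, 39, 41, 43, 45, 47, 49, 51, 55, 57, 59, 61, 63, 65, 67, 69, 71, 73, 75, 77, 79, 81, 83, 85, 87, 89, 91, 93, 95, 97, 99, 101, 103, 105}
Number of generators = φ(106) = 52

Generators of ℤ_106 = {1, 3, 5, 7, 9, 11, 13, 15, 17, 19, 21, 23, 25, 27, 29, 31, 33, 35, 37, 39, 41, 43, 45, 47, 49, 51, 55, 57, 59, 61, 63, 65, 67, 69, 71, 73, 75, 77, 79, 81, 83, 85, 87, 89, 91, 93, 95, 97, 99, 101, 103, 105}


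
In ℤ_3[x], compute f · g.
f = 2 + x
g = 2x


Expand and collect like terms; reduce coefficients mod 3:
x^0: 2·0 = 0 ≡ 0 (mod 3)
x^1: 2·2 + 1·0 = 4 ≡ 1 (mod 3)
x^2: 1·2 = 2 ≡ 2 (mod 3)
Result: x + 2x^2

f · g = x + 2x^2


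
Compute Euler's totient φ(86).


Factor n: 86 = 2 × 43
φ(n) = n · ∏(1 - 1/p) over distinct primes p | n
φ(86) = 86 · (1 - 1/2) · (1 - 1/43) = 42

φ(86) = 42


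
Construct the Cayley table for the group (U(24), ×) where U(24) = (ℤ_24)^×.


Elements: {1, 5, 7, 11, 13, 17, 19, 23}
Operation: multiplication mod 24
Entry (a, b) = (a × b) mod 24

Cayley table:
   |  1 |  5 |  7 | 11 | 13 | 17 | 19 | 23
 1 |  1 |  5 |  7 | 11 | 13 | 17 | 19 | 23
 5 |  5 |  1 | 11 |  7 | 17 | 13 | 23 | 19
 7 |  7 | 11 |  1 |  5 | 19 | 23 | 13 | 17
11 | 11 |  7 |  5 |  1 | 23 | 19 | 17 | 13
13 | 13 | 17 | 19 | 23 |  1 |  5 |  7 | 11
17 | 17 | 13 | 23 | 19 |  5 |  1 | 11 |  7
19 | 19 | 23 | 13 | 17 |  7 | 11 |  1 |  5
23 | 23 | 19 | 17 | 13 | 11 |  7 |  5 |  1


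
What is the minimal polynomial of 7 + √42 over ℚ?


Let α = 7 + √42. Then α - 7 = √42, so (α - 7)² = 42, giving α² - 14α + 7 = 0. Degree 2 and α ∉ ℚ, so this is the minimal polynomial.

Minimal polynomial: x² - 14x + 7


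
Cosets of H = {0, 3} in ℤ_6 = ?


H = {0, 3}, |H| = 2
Number of cosets = |G|/|H| = 6/2 = 3
0 + H = {0, 3}
1 + H = {1, 4}
2 + H = {2, 5}

Cosets: 0+H={0,3}; 1+H={1,4}; 2+H={2,5}


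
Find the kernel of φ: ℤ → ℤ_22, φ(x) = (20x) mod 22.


Kernel = preimage of identity
ker(φ) = {x ∈ ℤ : 20x ≡ 0 (mod 22)}. gcd(20,22) = 2, so 20x ≡ 0 (mod 22) ⟺ x ≡ 0 (mod 22/2 = 11). Hence ker(φ) = 11ℤ

ker(φ) = 11ℤ


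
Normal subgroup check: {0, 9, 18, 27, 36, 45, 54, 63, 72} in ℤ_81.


H = {0, 9, 18, 27, 36, 45, 54, 63, 72} in ℤ_81
ℤ_81 is abelian; every subgroup of an abelian group is normal

Yes, normal subgroup


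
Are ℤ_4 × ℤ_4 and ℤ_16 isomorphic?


Comparing ℤ_4 × ℤ_4 and ℤ_16:
gcd(4,4) = 4 ≠ 1. Max element order in ℤ_4×ℤ_4 is lcm(4,4) = 4 < 16, so it has no element of order 16

No, ℤ_4 × ℤ_4 ≇ ℤ_16


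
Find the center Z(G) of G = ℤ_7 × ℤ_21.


Z(G) = {g ∈ G | gx = xg for all x ∈ G}
Direct product of abelian groups is abelian, so Z(G) = G

Z(ℤ_7 × ℤ_21) = ℤ_7 × ℤ_21


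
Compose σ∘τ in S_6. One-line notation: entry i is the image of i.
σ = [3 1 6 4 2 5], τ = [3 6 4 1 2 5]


σ∘τ: apply τ first, then σ
1 →τ 3 →σ 6
2 →τ 6 →σ 5
3 →τ 4 →σ 4
4 →τ 1 →σ 3
5 →τ 2 →σ 1
6 →τ 5 →σ 2

σ∘τ = [6 5 4 3 1 2]


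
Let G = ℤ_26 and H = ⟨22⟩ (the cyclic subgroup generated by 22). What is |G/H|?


|⟨22⟩| = n / gcd(22, 26) = 26 / 2 = 13
H is normal (ℤ_26 is abelian).
|G/H| = |G| / |H| = 26 / 13 = 2

|G/H| = 2


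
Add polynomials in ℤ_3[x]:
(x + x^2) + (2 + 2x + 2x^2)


Add coefficients mod 3:
x^0: 0 + 2 = 2 (mod 3)
x^1: 1 + 2 = 0 (mod 3)
x^2: 1 + 2 = 0 (mod 3)
Result: 2

f + g = 2


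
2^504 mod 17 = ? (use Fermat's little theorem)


Fermat's little theorem: if p is prime and gcd(a,p)=1, then a^(p-1) ≡ 1 (mod p)
p = 17 is prime, gcd(2,17) = 1
Reduce exponent: 504 mod 16 = 8
So 2^504 ≡ 2^8 (mod 17)
2^8 mod 17 = 1

2^504 ≡ 1 (mod 17)


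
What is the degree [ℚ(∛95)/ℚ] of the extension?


∛95 has minimal polynomial x³ - 95 (irreducible over ℚ since 95 is not a perfect cube)

[ℚ(∛95)/ℚ] = 3


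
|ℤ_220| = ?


ℤ_n has n elements.

|ℤ_220| = 220


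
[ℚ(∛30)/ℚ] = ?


∛30 has minimal polynomial x³ - 30 (irreducible over ℚ since 30 is not a perfect cube)

[ℚ(∛30)/ℚ] = 3


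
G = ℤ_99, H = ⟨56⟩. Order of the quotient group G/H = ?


|⟨56⟩| = n / gcd(56, 99) = 99 / 1 = 99
H is normal (ℤ_99 is abelian).
|G/H| = |G| / |H| = 99 / 99 = 1

|G/H| = 1


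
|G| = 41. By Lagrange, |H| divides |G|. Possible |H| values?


Lagrange's theorem: |H| divides |G|
|G| = 41
Divisors of 41: 1, 41

Possible subgroup orders: {1, 41}


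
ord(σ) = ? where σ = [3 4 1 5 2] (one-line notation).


Cycle decomposition: (1 3) (2 4 5)
Cycle lengths: 2, 3
Order = lcm(2, 3) = 6

ord(σ) = 6


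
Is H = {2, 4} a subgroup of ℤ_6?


Subgroup test for H = {2, 4} in (ℤ_6, +):
(1) 0 ∈ H? No
(2) Closure: for all a,b ∈ H, (a+b) mod 6 ∈ H? No  [counterexample: 2 + 4 = 0 ∉ H]
(3) Inverses: for all a ∈ H, -a mod 6 ∈ H? Yes

No, H is not a subgroup of ℤ_6


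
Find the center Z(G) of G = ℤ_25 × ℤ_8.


Z(G) = {g ∈ G | gx = xg for all x ∈ G}
Direct product of abelian groups is abelian, so Z(G) = G

Z(ℤ_25 × ℤ_8) = ℤ_25 × ℤ_8


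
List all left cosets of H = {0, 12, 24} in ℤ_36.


H = {0, 12, 24}, |H| = 3
Number of cosets = |G|/|H| = 36/3 = 12
0 + H = {0, 12, 24}
1 + H = {1, 13, 25}
2 + H = {2, 14, 26}
3 + H = {3, 15, 27}
4 + H = {4, 16, 28}
5 + H = {5, 17, 29}
6 + H = {6, 18, 30}
7 + H = {7, 19, 31}
8 + H = {8, 20, 32}
9 + H = {9, 21, 33}
10 + H = {10, 22, 34}
11 + H = {11, 23, 35}

Cosets: 0+H={0,12,24}; 1+H={1,13,25}; 2+H={2,14,26}; 3+H={3,15,27}; 4+H={4,16,28}; 5+H={5,17,29}; 6+H={6,18,30}; 7+H={7,19,31}; 8+H={8,20,32}; 9+H={9,21,33}; 10+H={10,22,34}; 11+H={11,23,35}


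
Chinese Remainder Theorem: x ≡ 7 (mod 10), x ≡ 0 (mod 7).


m₁ = 10, m₂ = 7, gcd = 1, so CRT applies. M = m₁·m₂ = 70
Let M₁ = M/m₁ = 7, M₂ = M/m₂ = 10
Find y₁ ≡ M₁⁻¹ (mod m₁): 7⁻¹ ≡ 3 (mod 10)
Find y₂ ≡ M₂⁻¹ (mod m₂): 10⁻¹ ≡ 5 (mod 7)
x = a₁·M₁·y₁ + a₂·M₂·y₂ = 7·7·3 + 0·10·5 = 147
Reduce mod 70: x ≡ 7
Check: 7 mod 10 = 7 ✓, 7 mod 7 = 0 ✓

x ≡ 7 (mod 70)


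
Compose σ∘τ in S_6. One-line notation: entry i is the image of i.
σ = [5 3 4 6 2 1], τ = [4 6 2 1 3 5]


σ∘τ: apply τ first, then σ
1 →τ 4 →σ 6
2 →τ 6 →σ 1
3 →τ 2 →σ 3
4 →τ 1 →σ 5
5 →τ 3 →σ 4
6 →τ 5 →σ 2

σ∘τ = [6 1 3 5 4 2]


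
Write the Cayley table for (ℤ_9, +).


Elements: {0, 1, 2, 3, 4, 5, 6, 7, 8}
Operation: addition mod 9
Entry (a, b) = (a + b) mod 9

Cayley table:
  | 0 | 1 | 2 | 3 | 4 | 5 | 6 | 7 | 8
0 | 0 | 1 | 2 | 3 | 4 | 5 | 6 | 7 | 8
1 | 1 | 2 | 3 | 4 | 5 | 6 | 7 | 8 | 0
2 | 2 | 3 | 4 | 5 | 6 | 7 | 8 | 0 | 1
3 | 3 | 4 | 5 | 6 | 7 | 8 | 0 | 1 | 2
4 | 4 | 5 | 6 | 7 | 8 | 0 | 1 | 2 | 3
5 | 5 | 6 | 7 | 8 | 0 | 1 | 2 | 3 | 4
6 | 6 | 7 | 8 | 0 | 1 | 2 | 3 | 4 | 5
7 | 7 | 8 | 0 | 1 | 2 | 3 | 4 | 5 | 6
8 | 8 | 0 | 1 | 2 | 3 | 4 | 5 | 6 | 7


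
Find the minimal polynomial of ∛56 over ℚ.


∛56 satisfies x³ - 56 = 0, irreducible over ℚ (no rational root; 56 is not a perfect cube)

Minimal polynomial: x³ - 56


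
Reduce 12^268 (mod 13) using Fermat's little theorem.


Fermat's little theorem: if p is prime and gcd(a,p)=1, then a^(p-1) ≡ 1 (mod p)
p = 13 is prime, gcd(12,13) = 1
Reduce exponent: 268 mod 12 = 4
So 12^268 ≡ 12^4 (mod 13)
12^4 mod 13 = 1

12^268 ≡ 1 (mod 13)


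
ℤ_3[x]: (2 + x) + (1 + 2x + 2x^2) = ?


Add coefficients mod 3:
x^0: 2 + 1 = 0 (mod 3)
x^1: 1 + 2 = 0 (mod 3)
x^2: 0 + 2 = 2 (mod 3)
Result: 2x^2

f + g = 2x^2


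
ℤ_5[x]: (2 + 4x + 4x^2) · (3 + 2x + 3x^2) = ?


Expand and collect like terms; reduce coefficients mod 5:
x^0: 2·3 = 6 ≡ 1 (mod 5)
x^1: 2·2 + 4·3 = 16 ≡ 1 (mod 5)
x^2: 2·3 + 4·2 + 4·3 = 26 ≡ 1 (mod 5)
x^3: 4·3 + 4·2 = 20 ≡ 0 (mod 5)
x^4: 4·3 = 12 ≡ 2 (mod 5)
Result: 1 + x + x^2 + 2x^4

f · g = 1 + x + x^2 + 2x^4


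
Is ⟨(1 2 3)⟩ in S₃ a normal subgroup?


H = ⟨(1 2 3)⟩ in S₃
⟨(1 2 3)⟩ has order 3 and index 2 in S₃; index-2 subgroups are normal

Yes, normal subgroup


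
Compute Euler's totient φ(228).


Factor n: 228 = 2^2 × 3 × 19
φ(n) = n · ∏(1 - 1/p) over distinct primes p | n
φ(228) = 228 · (1 - 1/2) · (1 - 1/3) · (1 - 1/19) = 72

φ(228) = 72


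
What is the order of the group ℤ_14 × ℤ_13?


|A × B| = |A| · |B|
|ℤ_14 × ℤ_13| = 14 × 13 = 182

|ℤ_14 × ℤ_13| = 182


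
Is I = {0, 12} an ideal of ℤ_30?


Check ideal conditions for I = {0, 12} in ℤ_30:
(1) I is an additive subgroup? No
(2) For r ∈ ℤ_30 and a ∈ I: r·a ∈ I? No  [counterexample: r=2, a=12, r·a mod 30 = 24 ∉ I]

No, I is not an ideal of ℤ_30


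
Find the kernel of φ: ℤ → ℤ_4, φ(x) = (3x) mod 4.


Kernel = preimage of identity
ker(φ) = {x ∈ ℤ : 3x ≡ 0 (mod 4)}. gcd(3,4) = 1, so 3x ≡ 0 (mod 4) ⟺ x ≡ 0 (mod 4/1 = 4). Hence ker(φ) = 4ℤ

ker(φ) = 4ℤ


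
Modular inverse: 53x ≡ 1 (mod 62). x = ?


Use the extended Euclidean algorithm to write 1 = 53·s + 62·t; then s mod 62 is the inverse.
Euclidean algorithm:
  53 = 0·62 + 53
  62 = 1·53 + 9
  53 = 5·9 + 8
  9 = 1·8 + 1
  8 = 8·1 + 0
gcd(53,62) = 1
Back-substitution gives: 53·(-7) + 62·(6) = 1
So 53⁻¹ ≡ -7 ≡ 55 (mod 62)
Check: 53 × 55 = 2915 ≡ 1 (mod 62) ✓

53⁻¹ ≡ 55 (mod 62)


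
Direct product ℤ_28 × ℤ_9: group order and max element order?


|ℤ_28 × ℤ_9| = 28 × 9 = 252
Max element order = lcm(28,9) = 252
Cyclic? Yes (gcd=1)

|ℤ_28×ℤ_9| = 252, max element order = 252


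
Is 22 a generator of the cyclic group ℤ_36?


g generates ℤ_n iff gcd(g, n) = 1
gcd(22, 36) = 2
Since gcd = 2 ≠ 1, ⟨22⟩ has order 18 < 36, so 22 is not a generator.

No, 22 does not generate ℤ_36


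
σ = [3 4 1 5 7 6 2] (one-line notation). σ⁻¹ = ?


To find σ⁻¹, swap domain and range:
σ(1) = 3 → σ⁻¹(3) = 1
σ(2) = 4 → σ⁻¹(4) = 2
σ(3) = 1 → σ⁻¹(1) = 3
σ(4) = 5 → σ⁻¹(5) = 4
σ(5) = 7 → σ⁻¹(7) = 5
σ(6) = 6 → σ⁻¹(6) = 6
σ(7) = 2 → σ⁻¹(2) = 7

σ⁻¹ = [3 7 1 2 4 6 5]


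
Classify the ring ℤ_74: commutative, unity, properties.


ℤ_74 is a commutative ring with unity 1; 74 = 2×37 is composite, so 2·37 ≡ 0 gives zero divisors (not an integral domain)
Commutative: Yes
Integral domain: No
Has unity: Yes

ℤ_74: Commutative=Yes, Unity=Yes


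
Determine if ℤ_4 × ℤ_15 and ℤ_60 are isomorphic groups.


Comparing ℤ_4 × ℤ_15 and ℤ_60:
gcd(4,15) = 1, so ℤ_4 × ℤ_15 ≅ ℤ_60 (CRT)

Yes, ℤ_4 × ℤ_15 ≅ ℤ_60


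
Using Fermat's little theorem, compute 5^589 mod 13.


Fermat's little theorem: if p is prime and gcd(a,p)=1, then a^(p-1) ≡ 1 (mod p)
p = 13 is prime, gcd(5,13) = 1
Reduce exponent: 589 mod 12 = 1
So 5^589 ≡ 5^1 (mod 13)
5^1 mod 13 = 5

5^589 ≡ 5 (mod 13)


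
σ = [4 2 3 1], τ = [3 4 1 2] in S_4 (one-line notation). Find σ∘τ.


σ∘τ: apply τ first, then σ
1 →τ 3 →σ 3
2 →τ 4 →σ 1
3 →τ 1 →σ 4
4 →τ 2 →σ 2

σ∘τ = [3 1 4 2]


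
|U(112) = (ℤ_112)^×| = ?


U(n) is the group of units mod n; |U(n)| = φ(n)
|U(112)| = φ(112) = 48

|U(112) = (ℤ_112)^×| = 48


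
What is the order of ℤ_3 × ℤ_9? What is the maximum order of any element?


|ℤ_3 × ℤ_9| = 3 × 9 = 27
Max element order = lcm(3,9) = 9
Cyclic? No (gcd=3)

|ℤ_3×ℤ_9| = 27, max element order = 9


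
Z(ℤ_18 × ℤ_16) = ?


Z(G) = {g ∈ G | gx = xg for all x ∈ G}
Direct product of abelian groups is abelian, so Z(G) = G

Z(ℤ_18 × ℤ_16) = ℤ_18 × ℤ_16


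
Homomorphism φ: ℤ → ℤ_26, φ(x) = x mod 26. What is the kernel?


Kernel = preimage of identity
ker(φ) = {x ∈ ℤ : x ≡ 0 (mod 26)} = 26ℤ = {0, ±26, ±52, ...}

ker(φ) = 26ℤ


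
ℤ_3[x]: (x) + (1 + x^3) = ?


Add coefficients mod 3:
x^0: 0 + 1 = 1 (mod 3)
x^1: 1 + 0 = 1 (mod 3)
x^2: 0 + 0 = 0 (mod 3)
x^3: 0 + 1 = 1 (mod 3)
Result: 1 + x + x^3

f + g = 1 + x + x^3


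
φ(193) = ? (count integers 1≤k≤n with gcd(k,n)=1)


Factor n: 193 = 193
φ(n) = n · ∏(1 - 1/p) over distinct primes p | n
φ(193) = 193 · (1 - 1/193) = 192

φ(193) = 192


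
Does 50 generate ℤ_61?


g generates ℤ_n iff gcd(g, n) = 1
gcd(50, 61) = 1
Since gcd = 1, 50 is a generator.

Yes, 50 generates ℤ_61


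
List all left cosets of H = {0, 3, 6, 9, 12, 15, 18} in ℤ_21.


H = {0, 3, 6, 9, 12, 15, 18}, |H| = 7
Number of cosets = |G|/|H| = 21/7 = 3
0 + H = {0, 3, 6, 9, 12, 15, 18}
1 + H = {1, 4, 7, 10, 13, 16, 19}
2 + H = {2, 5, 8, 11, 14, 17, 20}

Cosets: 0+H={0,3,6,9,12,15,18}; 1+H={1,4,7,10,13,16,19}; 2+H={2,5,8,11,14,17,20}


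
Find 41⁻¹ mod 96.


Use the extended Euclidean algorithm to write 1 = 41·s + 96·t; then s mod 96 is the inverse.
Euclidean algorithm:
  41 = 0·96 + 41
  96 = 2·41 + 14
  41 = 2·14 + 13
  14 = 1·13 + 1
  13 = 13·1 + 0
gcd(41,96) = 1
Back-substitution gives: 41·(-7) + 96·(3) = 1
So 41⁻¹ ≡ -7 ≡ 89 (mod 96)
Check: 41 × 89 = 3649 ≡ 1 (mod 96) ✓

41⁻¹ ≡ 89 (mod 96)


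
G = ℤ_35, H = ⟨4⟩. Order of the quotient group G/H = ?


|⟨4⟩| = n / gcd(4, 35) = 35 / 1 = 35
H is normal (ℤ_35 is abelian).
|G/H| = |G| / |H| = 35 / 35 = 1

|G/H| = 1


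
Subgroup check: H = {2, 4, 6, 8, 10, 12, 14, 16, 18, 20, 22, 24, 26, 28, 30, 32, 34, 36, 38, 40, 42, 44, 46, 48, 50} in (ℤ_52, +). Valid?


Subgroup test for H = {2, 4, 6, 8, 10, 12, 14, 16, 18, 20, 22, 24, 26, 28, 30, 32, 34, 36, 38, 40, 42, 44, 46, 48, 50} in (ℤ_52, +):
(1) 0 ∈ H? No
(2) Closure: for all a,b ∈ H, (a+b) mod 52 ∈ H? No  [counterexample: 2 + 50 = 0 ∉ H]
(3) Inverses: for all a ∈ H, -a mod 52 ∈ H? Yes

No, H is not a subgroup of ℤ_52


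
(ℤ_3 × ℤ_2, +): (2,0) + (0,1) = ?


Operation: componentwise addition mod (3, 2)
(2,0) + (0,1) = ((a₁+b₁) mod 3, (a₂+b₂) mod 2) with a = (2,0), b = (0,1)

(2,0) + (0,1) = (2,1)


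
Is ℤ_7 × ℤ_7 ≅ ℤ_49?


Comparing ℤ_7 × ℤ_7 and ℤ_49:
gcd(7,7) = 7 ≠ 1. Max element order in ℤ_7×ℤ_7 is lcm(7,7) = 7 < 49, so it has no element of order 49

No, ℤ_7 × ℤ_7 ≇ ℤ_49


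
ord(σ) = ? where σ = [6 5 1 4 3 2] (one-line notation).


Cycle decomposition: (1 6 2 5 3)
Cycle lengths: 5
Order = lcm(5) = 5

ord(σ) = 5


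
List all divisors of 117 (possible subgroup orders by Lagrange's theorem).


Lagrange's theorem: |H| divides |G|
|G| = 117
Divisors of 117: 1, 3, 9, 13, 39, 117

Possible subgroup orders: {1, 3, 9, 13, 39, 117}


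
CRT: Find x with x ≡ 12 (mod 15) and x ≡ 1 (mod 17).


m₁ = 15, m₂ = 17, gcd = 1, so CRT applies. M = m₁·m₂ = 255
Let M₁ = M/m₁ = 17, M₂ = M/m₂ = 15
Find y₁ ≡ M₁⁻¹ (mod m₁): 17⁻¹ ≡ 8 (mod 15)
Find y₂ ≡ M₂⁻¹ (mod m₂): 15⁻¹ ≡ 8 (mod 17)
x = a₁·M₁·y₁ + a₂·M₂·y₂ = 12·17·8 + 1·15·8 = 1752
Reduce mod 255: x ≡ 222
Check: 222 mod 15 = 12 ✓, 222 mod 17 = 1 ✓

x ≡ 222 (mod 255)


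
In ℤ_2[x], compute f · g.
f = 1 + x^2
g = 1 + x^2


Expand and collect like terms; reduce coefficients mod 2:
x^0: 1·1 = 1 ≡ 1 (mod 2)
x^1: 1·0 + 0·1 = 0 ≡ 0 (mod 2)
x^2: 1·1 + 0·0 + 1·1 = 2 ≡ 0 (mod 2)
x^3: 0·1 + 1·0 = 0 ≡ 0 (mod 2)
x^4: 1·1 = 1 ≡ 1 (mod 2)
Result: 1 + x^4

f · g = 1 + x^4


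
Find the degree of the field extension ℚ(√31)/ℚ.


√31 has minimal polynomial x² - 31 (irreducible over ℚ since 31 is squarefree)

[ℚ(√31)/ℚ] = 2


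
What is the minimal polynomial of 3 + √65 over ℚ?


Let α = 3 + √65. Then α - 3 = √65, so (α - 3)² = 65, giving α² - 6α - 56 = 0. Degree 2 and α ∉ ℚ, so this is the minimal polynomial.

Minimal polynomial: x² - 6x - 56


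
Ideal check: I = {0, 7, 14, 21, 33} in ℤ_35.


Check ideal conditions for I = {0, 7, 14, 21, 33} in ℤ_35:
(1) I is an additive subgroup? No
(2) For r ∈ ℤ_35 and a ∈ I: r·a ∈ I? No  [counterexample: r=2, a=14, r·a mod 35 = 28 ∉ I]

No, I is not an ideal of ℤ_35


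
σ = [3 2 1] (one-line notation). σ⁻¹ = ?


To find σ⁻¹, swap domain and range:
σ(1) = 3 → σ⁻¹(3) = 1
σ(2) = 2 → σ⁻¹(2) = 2
σ(3) = 1 → σ⁻¹(1) = 3

σ⁻¹ = [3 2 1]


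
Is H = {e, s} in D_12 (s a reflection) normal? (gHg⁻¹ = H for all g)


H = {e, s} in D_12 (s a reflection)
r·s·r⁻¹ = sr⁻² ≠ s for n ≥ 3, so {e, s} is not closed under conjugation

No, not a normal subgroup


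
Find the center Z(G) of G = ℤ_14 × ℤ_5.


Z(G) = {g ∈ G | gx = xg for all x ∈ G}
Direct product of abelian groups is abelian, so Z(G) = G

Z(ℤ_14 × ℤ_5) = ℤ_14 × ℤ_5


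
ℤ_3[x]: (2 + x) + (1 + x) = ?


Add coefficients mod 3:
x^0: 2 + 1 = 0 (mod 3)
x^1: 1 + 1 = 2 (mod 3)
Result: 2x

f + g = 2x


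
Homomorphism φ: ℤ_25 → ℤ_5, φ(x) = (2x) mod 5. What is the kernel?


Kernel = preimage of identity
ker(φ) = {x ∈ ℤ_25 : 2x ≡ 0 (mod 5)}. Since 5 | 25, φ is well-defined. The kernel is the cyclic subgroup ⟨5⟩ of ℤ_25 (order 5), i.e. {0, 5, 10, 15, 20}

ker(φ) = {0, 5, 10, 15, 20}


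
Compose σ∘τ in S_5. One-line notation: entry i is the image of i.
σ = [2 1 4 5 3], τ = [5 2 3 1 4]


σ∘τ: apply τ first, then σ
1 →τ 5 →σ 3
2 →τ 2 →σ 1
3 →τ 3 →σ 4
4 →τ 1 →σ 2
5 →τ 4 →σ 5

σ∘τ = [3 1 4 2 5]


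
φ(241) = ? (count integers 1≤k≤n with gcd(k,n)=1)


Factor n: 241 = 241
φ(n) = n · ∏(1 - 1/p) over distinct primes p | n
φ(241) = 241 · (1 - 1/241) = 240

φ(241) = 240


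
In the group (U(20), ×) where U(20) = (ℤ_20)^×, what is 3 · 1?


Operation: multiplication mod 20
3 · 1 = (a × b) mod 20 with a = 3, b = 1

3 · 1 = 3


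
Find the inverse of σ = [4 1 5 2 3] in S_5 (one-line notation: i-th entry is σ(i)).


To find σ⁻¹, swap domain and range:
σ(1) = 4 → σ⁻¹(4) = 1
σ(2) = 1 → σ⁻¹(1) = 2
σ(3) = 5 → σ⁻¹(5) = 3
σ(4) = 2 → σ⁻¹(2) = 4
σ(5) = 3 → σ⁻¹(3) = 5

σ⁻¹ = [2 4 5 1 3]


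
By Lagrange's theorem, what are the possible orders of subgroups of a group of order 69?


Lagrange's theorem: |H| divides |G|
|G| = 69
Divisors of 69: 1, 3, 23, 69

Possible subgroup orders: {1, 3, 23, 69}


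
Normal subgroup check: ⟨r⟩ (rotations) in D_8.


H = ⟨r⟩ (rotations) in D_8
The rotation subgroup ⟨r⟩ has index 2 in D_8, so it is normal

Yes, normal subgroup


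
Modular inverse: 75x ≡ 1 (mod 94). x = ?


Use the extended Euclidean algorithm to write 1 = 75·s + 94·t; then s mod 94 is the inverse.
Euclidean algorithm:
  75 = 0·94 + 75
  94 = 1·75 + 19
  75 = 3·19 + 18
  19 = 1·18 + 1
  18 = 18·1 + 0
gcd(75,94) = 1
Back-substitution gives: 75·(-5) + 94·(4) = 1
So 75⁻¹ ≡ -5 ≡ 89 (mod 94)
Check: 75 × 89 = 6675 ≡ 1 (mod 94) ✓

75⁻¹ ≡ 89 (mod 94)


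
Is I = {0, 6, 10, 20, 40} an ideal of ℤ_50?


Check ideal conditions for I = {0, 6, 10, 20, 40} in ℤ_50:
(1) I is an additive subgroup? No
(2) For r ∈ ℤ_50 and a ∈ I: r·a ∈ I? No  [counterexample: r=2, a=6, r·a mod 50 = 12 ∉ I]

No, I is not an ideal of ℤ_50


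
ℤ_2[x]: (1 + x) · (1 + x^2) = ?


Expand and collect like terms; reduce coefficients mod 2:
x^0: 1·1 = 1 ≡ 1 (mod 2)
x^1: 1·0 + 1·1 = 1 ≡ 1 (mod 2)
x^2: 1·1 + 1·0 = 1 ≡ 1 (mod 2)
x^3: 1·1 = 1 ≡ 1 (mod 2)
Result: 1 + x + x^2 + x^3

f · g = 1 + x + x^2 + x^3


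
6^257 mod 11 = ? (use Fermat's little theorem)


Fermat's little theorem: if p is prime and gcd(a,p)=1, then a^(p-1) ≡ 1 (mod p)
p = 11 is prime, gcd(6,11) = 1
Reduce exponent: 257 mod 10 = 7
So 6^257 ≡ 6^7 (mod 11)
6^7 mod 11 = 8

6^257 ≡ 8 (mod 11)


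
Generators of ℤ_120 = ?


g generates ℤ_n iff gcd(g,n) = 1
Prime factors of 120: 2, 3, 5
Generators are g ∈ {1,...,119} not divisible by any of these primes.
Generators: {1, 7, 11, 13, 17, 19, 23, 29, 31, 37, 41, 43, 47, 49, 53, 59, 61, 67, 71, 73, 77, 79, 83, 89, 91, 97, 101, 103, 107, 109, 113, 119}
Number of generators = φ(120) = 32

Generators of ℤ_120 = {1, 7, 11, 13, 17, 19, 23, 29, 31, 37, 41, 43, 47, 49, 53, 59, 61, 67, 71, 73, 77, 79, 83, 89, 91, 97, 101, 103, 107, 109, 113, 119}


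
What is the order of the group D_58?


|D_n| = 2n (n rotations and n reflections)
|D_58| = 2×58 = 116

|D_58| = 116


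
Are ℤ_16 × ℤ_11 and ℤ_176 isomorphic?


Comparing ℤ_16 × ℤ_11 and ℤ_176:
gcd(16,11) = 1, so ℤ_16 × ℤ_11 ≅ ℤ_176 (CRT)

Yes, ℤ_16 × ℤ_11 ≅ ℤ_176


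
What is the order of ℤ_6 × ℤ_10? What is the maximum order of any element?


|ℤ_6 × ℤ_10| = 6 × 10 = 60
Max element order = lcm(6,10) = 30
Cyclic? No (gcd=2)

|ℤ_6×ℤ_10| = 60, max element order = 30


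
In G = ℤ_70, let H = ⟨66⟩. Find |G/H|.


|⟨66⟩| = n / gcd(66, 70) = 70 / 2 = 35
H is normal (ℤ_70 is abelian).
|G/H| = |G| / |H| = 70 / 35 = 2

|G/H| = 2


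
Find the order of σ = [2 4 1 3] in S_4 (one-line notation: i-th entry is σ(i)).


Cycle decomposition: (1 2 4 3)
Cycle lengths: 4
Order = lcm(4) = 4

ord(σ) = 4


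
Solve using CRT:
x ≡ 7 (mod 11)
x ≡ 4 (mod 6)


m₁ = 11, m₂ = 6, gcd = 1, so CRT applies. M = m₁·m₂ = 66
Let M₁ = M/m₁ = 6, M₂ = M/m₂ = 11
Find y₁ ≡ M₁⁻¹ (mod m₁): 6⁻¹ ≡ 2 (mod 11)
Find y₂ ≡ M₂⁻¹ (mod m₂): 11⁻¹ ≡ 5 (mod 6)
x = a₁·M₁·y₁ + a₂·M₂·y₂ = 7·6·2 + 4·11·5 = 304
Reduce mod 66: x ≡ 40
Check: 40 mod 11 = 7 ✓, 40 mod 6 = 4 ✓

x ≡ 40 (mod 66)


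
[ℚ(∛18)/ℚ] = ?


∛18 has minimal polynomial x³ - 18 (irreducible over ℚ since 18 is not a perfect cube)

[ℚ(∛18)/ℚ] = 3


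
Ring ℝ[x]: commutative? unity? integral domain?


Polynomial ring over ℝ (an integral domain) is a commutative integral domain with unity 1
Commutative: Yes
Integral domain: Yes
Has unity: Yes

ℝ[x]: Commutative=Yes, Unity=Yes


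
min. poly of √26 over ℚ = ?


√26 satisfies x² - 26 = 0, irreducible over ℚ since 26 is squarefree

Minimal polynomial: x² - 26


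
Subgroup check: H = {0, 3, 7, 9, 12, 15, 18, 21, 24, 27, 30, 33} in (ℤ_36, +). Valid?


Subgroup test for H = {0, 3, 7, 9, 12, 15, 18, 21, 24, 27, 30, 33} in (ℤ_36, +):
(1) 0 ∈ H? Yes
(2) Closure: for all a,b ∈ H, (a+b) mod 36 ∈ H? No  [counterexample: 3 + 3 = 6 ∉ H]
(3) Inverses: for all a ∈ H, -a mod 36 ∈ H? No

No, H is not a subgroup of ℤ_36


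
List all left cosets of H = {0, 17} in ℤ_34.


H = {0, 17}, |H| = 2
Number of cosets = |G|/|H| = 34/2 = 17
0 + H = {0, 17}
1 + H = {1, 18}
2 + H = {2, 19}
3 + H = {3, 20}
4 + H = {4, 21}
5 + H = {5, 22}
6 + H = {6, 23}
7 + H = {7, 24}
8 + H = {8, 25}
9 + H = {9, 26}
10 + H = {10, 27}
11 + H = {11, 28}
12 + H = {12, 29}
13 + H = {13, 30}
14 + H = {14, 31}
15 + H = {15, 32}
16 + H = {16, 33}

Cosets: 0+H={0,17}; 1+H={1,18}; 2+H={2,19}; 3+H={3,20}; 4+H={4,21}; 5+H={5,22}; 6+H={6,23}; 7+H={7,24}; 8+H={8,25}; 9+H={9,26}; 10+H={10,27}; 11+H={11,28}; 12+H={12,29}; 13+H={13,30}; 14+H={14,31}; 15+H={15,32}; 16+H={16,33}


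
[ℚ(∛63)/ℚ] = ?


∛63 has minimal polynomial x³ - 63 (irreducible over ℚ since 63 is not a perfect cube)

[ℚ(∛63)/ℚ] = 3


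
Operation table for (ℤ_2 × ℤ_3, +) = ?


Elements: {(0,0), (0,1), (0,2), (1,0), (1,1), (1,2)}
Operation: componentwise addition mod (2, 3)
Entry (a, b) = ((a₁+b₁) mod 2, (a₂+b₂) mod 3)

Cayley table:
      | (0,0) | (0,1) | (0,2) | (1,0) | (1,1) | (1,2)
(0,0) | (0,0) | (0,1) | (0,2) | (1,0) | (1,1) | (1,2)
(0,1) | (0,1) | (0,2) | (0,0) | (1,1) | (1,2) | (1,0)
(0,2) | (0,2) | (0,0) | (0,1) | (1,2) | (1,0) | (1,1)
(1,0) | (1,0) | (1,1) | (1,2) | (0,0) | (0,1) | (0,2)
(1,1) | (1,1) | (1,2) | (1,0) | (0,1) | (0,2) | (0,0)
(1,2) | (1,2) | (1,0) | (1,1) | (0,2) | (0,0) | (0,1)


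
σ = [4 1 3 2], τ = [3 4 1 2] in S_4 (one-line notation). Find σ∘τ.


σ∘τ: apply τ first, then σ
1 →τ 3 →σ 3
2 →τ 4 →σ 2
3 →τ 1 →σ 4
4 →τ 2 →σ 1

σ∘τ = [3 2 4 1]


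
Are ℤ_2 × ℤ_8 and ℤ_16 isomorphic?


Comparing ℤ_2 × ℤ_8 and ℤ_16:
gcd(2,8) = 2 ≠ 1. Max element order in ℤ_2×ℤ_8 is lcm(2,8) = 8 < 16, so it has no element of order 16

No, ℤ_2 × ℤ_8 ≇ ℤ_16


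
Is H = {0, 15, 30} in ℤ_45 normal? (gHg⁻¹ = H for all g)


H = {0, 15, 30} in ℤ_45
ℤ_45 is abelian; every subgroup of an abelian group is normal

Yes, normal subgroup


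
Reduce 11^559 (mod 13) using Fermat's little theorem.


Fermat's little theorem: if p is prime and gcd(a,p)=1, then a^(p-1) ≡ 1 (mod p)
p = 13 is prime, gcd(11,13) = 1
Reduce exponent: 559 mod 12 = 7
So 11^559 ≡ 11^7 (mod 13)
11^7 mod 13 = 2

11^559 ≡ 2 (mod 13)


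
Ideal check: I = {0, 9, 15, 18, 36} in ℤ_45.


Check ideal conditions for I = {0, 9, 15, 18, 36} in ℤ_45:
(1) I is an additive subgroup? No
(2) For r ∈ ℤ_45 and a ∈ I: r·a ∈ I? No  [counterexample: r=2, a=15, r·a mod 45 = 30 ∉ I]

No, I is not an ideal of ℤ_45


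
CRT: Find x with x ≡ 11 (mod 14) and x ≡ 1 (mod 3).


m₁ = 14, m₂ = 3, gcd = 1, so CRT applies. M = m₁·m₂ = 42
Let M₁ = M/m₁ = 3, M₂ = M/m₂ = 14
Find y₁ ≡ M₁⁻¹ (mod m₁): 3⁻¹ ≡ 5 (mod 14)
Find y₂ ≡ M₂⁻¹ (mod m₂): 14⁻¹ ≡ 2 (mod 3)
x = a₁·M₁·y₁ + a₂·M₂·y₂ = 11·3·5 + 1·14·2 = 193
Reduce mod 42: x ≡ 25
Check: 25 mod 14 = 11 ✓, 25 mod 3 = 1 ✓

x ≡ 25 (mod 42)


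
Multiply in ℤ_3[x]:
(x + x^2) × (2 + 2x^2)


Expand and collect like terms; reduce coefficients mod 3:
x^0: 0·2 = 0 ≡ 0 (mod 3)
x^1: 0·0 + 1·2 = 2 ≡ 2 (mod 3)
x^2: 0·2 + 1·0 + 1·2 = 2 ≡ 2 (mod 3)
x^3: 1·2 + 1·0 = 2 ≡ 2 (mod 3)
x^4: 1·2 = 2 ≡ 2 (mod 3)
Result: 2x + 2x^2 + 2x^3 + 2x^4

f · g = 2x + 2x^2 + 2x^3 + 2x^4


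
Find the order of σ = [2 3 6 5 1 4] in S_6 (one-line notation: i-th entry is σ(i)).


Cycle decomposition: (1 2 3 6 4 5)
Cycle lengths: 6
Order = lcm(6) = 6

ord(σ) = 6


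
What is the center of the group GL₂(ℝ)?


Z(G) = {g ∈ G | gx = xg for all x ∈ G}
Only scalar multiples of the identity commute with all invertible matrices

Z(GL₂(ℝ)) = {aI : a ∈ ℝ, a ≠ 0}


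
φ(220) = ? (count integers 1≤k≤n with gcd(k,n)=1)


Factor n: 220 = 2^2 × 5 × 11
φ(n) = n · ∏(1 - 1/p) over distinct primes p | n
φ(220) = 220 · (1 - 1/2) · (1 - 1/5) · (1 - 1/11) = 80

φ(220) = 80


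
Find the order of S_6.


|S_n| = n! (number of permutations of n symbols)
|S_6| = 6! = 720

|S_6| = 720


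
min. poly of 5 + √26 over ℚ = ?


Let α = 5 + √26. Then α - 5 = √26, so (α - 5)² = 26, giving α² - 10α - 1 = 0. Degree 2 and α ∉ ℚ, so this is the minimal polynomial.

Minimal polynomial: x² - 10x - 1


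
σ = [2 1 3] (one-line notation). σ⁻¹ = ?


To find σ⁻¹, swap domain and range:
σ(1) = 2 → σ⁻¹(2) = 1
σ(2) = 1 → σ⁻¹(1) = 2
σ(3) = 3 → σ⁻¹(3) = 3

σ⁻¹ = [2 1 3]


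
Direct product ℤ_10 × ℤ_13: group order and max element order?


|ℤ_10 × ℤ_13| = 10 × 13 = 130
Max element order = lcm(10,13) = 130
Cyclic? Yes (gcd=1)

|ℤ_10×ℤ_13| = 130, max element order = 130


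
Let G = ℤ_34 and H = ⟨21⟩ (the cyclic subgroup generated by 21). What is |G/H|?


|⟨21⟩| = n / gcd(21, 34) = 34 / 1 = 34
H is normal (ℤ_34 is abelian).
|G/H| = |G| / |H| = 34 / 34 = 1

|G/H| = 1


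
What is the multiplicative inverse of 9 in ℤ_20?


Use the extended Euclidean algorithm to write 1 = 9·s + 20·t; then s mod 20 is the inverse.
Euclidean algorithm:
  9 = 0·20 + 9
  20 = 2·9 + 2
  9 = 4·2 + 1
  2 = 2·1 + 0
gcd(9,20) = 1
Back-substitution gives: 9·(9) + 20·(-4) = 1
So 9⁻¹ ≡ 9 ≡ 9 (mod 20)
Check: 9 × 9 = 81 ≡ 1 (mod 20) ✓

9⁻¹ ≡ 9 (mod 20)


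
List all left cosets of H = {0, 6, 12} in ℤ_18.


H = {0, 6, 12}, |H| = 3
Number of cosets = |G|/|H| = 18/3 = 6
0 + H = {0, 6, 12}
1 + H = {1, 7, 13}
2 + H = {2, 8, 14}
3 + H = {3, 9, 15}
4 + H = {4, 10, 16}
5 + H = {5, 11, 17}

Cosets: 0+H={0,6,12}; 1+H={1,7,13}; 2+H={2,8,14}; 3+H={3,9,15}; 4+H={4,10,16}; 5+H={5,11,17}


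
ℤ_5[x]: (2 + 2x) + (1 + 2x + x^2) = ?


Add coefficients mod 5:
x^0: 2 + 1 = 3 (mod 5)
x^1: 2 + 2 = 4 (mod 5)
x^2: 0 + 1 = 1 (mod 5)
Result: 3 + 4x + x^2

f + g = 3 + 4x + x^2


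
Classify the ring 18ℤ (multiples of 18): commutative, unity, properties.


18ℤ is a commutative ring under +,× but has no multiplicative identity (1 ∉ 18ℤ); it has no zero divisors, but without unity it is not an integral domain
Commutative: Yes
Integral domain: No
Has unity: No

18ℤ (multiples of 18): Commutative=Yes, Unity=No


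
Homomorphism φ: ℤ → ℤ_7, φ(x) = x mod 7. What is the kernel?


Kernel = preimage of identity
ker(φ) = {x ∈ ℤ : x ≡ 0 (mod 7)} = 7ℤ = {0, ±7, ±14, ...}

ker(φ) = 7ℤ


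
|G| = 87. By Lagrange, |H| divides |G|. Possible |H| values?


Lagrange's theorem: |H| divides |G|
|G| = 87
Divisors of 87: 1, 3, 29, 87

Possible subgroup orders: {1, 3, 29, 87}


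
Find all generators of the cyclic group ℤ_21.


g generates ℤ_n iff gcd(g,n) = 1
Prime factors of 21: 3, 7
Generators are g ∈ {1,...,20} not divisible by any of these primes.
Generators: {1, 2, 4, 5, 8, 10, 11, 13, 16, 17, 19, 20}
Number of generators = φ(21) = 12

Generators of ℤ_21 = {1, 2, 4, 5, 8, 10, 11, 13, 16, 17, 19, 20}


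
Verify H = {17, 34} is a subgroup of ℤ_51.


Subgroup test for H = {17, 34} in (ℤ_51, +):
(1) 0 ∈ H? No
(2) Closure: for all a,b ∈ H, (a+b) mod 51 ∈ H? No  [counterexample: 17 + 34 = 0 ∉ H]
(3) Inverses: for all a ∈ H, -a mod 51 ∈ H? Yes

No, H is not a subgroup of ℤ_51


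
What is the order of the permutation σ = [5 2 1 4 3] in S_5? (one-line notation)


Cycle decomposition: (1 5 3)
Cycle lengths: 3
Order = lcm(3) = 3

ord(σ) = 3


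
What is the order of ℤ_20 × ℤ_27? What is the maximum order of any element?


|ℤ_20 × ℤ_27| = 20 × 27 = 540
Max element order = lcm(20,27) = 540
Cyclic? Yes (gcd=1)

|ℤ_20×ℤ_27| = 540, max element order = 540


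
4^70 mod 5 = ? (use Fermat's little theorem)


Fermat's little theorem: if p is prime and gcd(a,p)=1, then a^(p-1) ≡ 1 (mod p)
p = 5 is prime, gcd(4,5) = 1
Reduce exponent: 70 mod 4 = 2
So 4^70 ≡ 4^2 (mod 5)
4^2 mod 5 = 1

4^70 ≡ 1 (mod 5)


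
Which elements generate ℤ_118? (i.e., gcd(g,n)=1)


g generates ℤ_n iff gcd(g,n) = 1
Prime factors of 118: 2, 59
Generators are g ∈ {1,...,117} not divisible by any of these primes.
Generators: {1, 3, 5, 7, 9, 11, 13, 15, 17, 19, 21, 23, 25, 27, 29, 31, 33, 35, 37, 39, 41, 43, 45, 47, 49, 51, 53, 55, 57, 61, 63, 65, 67, 69, 71, 73, 75, 77, 79, 81, 83, 85, 87, 89, 91, 93, 95, 97, 99, 101, 103, 105, 107, 109, 111, 113, 115, 117}
Number of generators = φ(118) = 58

Generators of ℤ_118 = {1, 3, 5, 7, 9, 11, 13, 15, 17, 19, 21, 23, 25, 27, 29, 31, 33, 35, 37, 39, 41, 43, 45, 47, 49, 51, 53, 55, 57, 61, 63, 65, 67, 69, 71, 73, 75, 77, 79, 81, 83, 85, 87, 89, 91, 93, 95, 97, 99, 101, 103, 105, 107, 109, 111, 113, 115, 117}
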